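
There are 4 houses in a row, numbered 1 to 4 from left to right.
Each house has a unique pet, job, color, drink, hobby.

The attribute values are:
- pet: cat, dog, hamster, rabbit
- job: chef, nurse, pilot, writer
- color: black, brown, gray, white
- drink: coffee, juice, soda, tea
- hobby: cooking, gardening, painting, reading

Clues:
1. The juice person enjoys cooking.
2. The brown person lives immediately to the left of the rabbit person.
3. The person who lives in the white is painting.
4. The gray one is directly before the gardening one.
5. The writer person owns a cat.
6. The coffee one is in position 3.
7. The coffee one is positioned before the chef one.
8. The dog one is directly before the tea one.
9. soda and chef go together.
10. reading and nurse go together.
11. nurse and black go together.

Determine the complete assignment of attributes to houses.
Solution:

House | Pet | Job | Color | Drink | Hobby
-----------------------------------------
  1   | dog | pilot | gray | juice | cooking
  2   | cat | writer | brown | tea | gardening
  3   | rabbit | nurse | black | coffee | reading
  4   | hamster | chef | white | soda | painting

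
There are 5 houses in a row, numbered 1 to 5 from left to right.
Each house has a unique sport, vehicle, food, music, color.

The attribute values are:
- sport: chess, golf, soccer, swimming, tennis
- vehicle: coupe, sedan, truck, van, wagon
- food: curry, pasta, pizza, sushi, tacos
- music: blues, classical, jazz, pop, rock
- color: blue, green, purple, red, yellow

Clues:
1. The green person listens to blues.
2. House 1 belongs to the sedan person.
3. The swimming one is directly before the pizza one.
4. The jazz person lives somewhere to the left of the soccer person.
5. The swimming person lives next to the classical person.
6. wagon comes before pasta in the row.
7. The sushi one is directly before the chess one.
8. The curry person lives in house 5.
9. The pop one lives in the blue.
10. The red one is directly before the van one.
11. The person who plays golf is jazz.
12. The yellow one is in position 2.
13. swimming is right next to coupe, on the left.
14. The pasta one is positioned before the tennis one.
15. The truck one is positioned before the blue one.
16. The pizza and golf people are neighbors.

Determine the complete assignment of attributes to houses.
Solution:

House | Sport | Vehicle | Food | Music | Color
----------------------------------------------
  1   | swimming | sedan | sushi | blues | green
  2   | chess | coupe | pizza | classical | yellow
  3   | golf | wagon | tacos | jazz | purple
  4   | soccer | truck | pasta | rock | red
  5   | tennis | van | curry | pop | blue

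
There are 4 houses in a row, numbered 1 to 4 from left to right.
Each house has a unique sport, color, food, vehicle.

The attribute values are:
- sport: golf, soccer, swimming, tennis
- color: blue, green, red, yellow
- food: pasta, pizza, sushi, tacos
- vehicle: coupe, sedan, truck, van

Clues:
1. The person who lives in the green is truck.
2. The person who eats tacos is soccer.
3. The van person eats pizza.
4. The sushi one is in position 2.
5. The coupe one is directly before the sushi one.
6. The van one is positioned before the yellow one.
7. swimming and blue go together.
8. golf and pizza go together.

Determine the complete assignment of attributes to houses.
Solution:

House | Sport | Color | Food | Vehicle
--------------------------------------
  1   | swimming | blue | pasta | coupe
  2   | tennis | green | sushi | truck
  3   | golf | red | pizza | van
  4   | soccer | yellow | tacos | sedan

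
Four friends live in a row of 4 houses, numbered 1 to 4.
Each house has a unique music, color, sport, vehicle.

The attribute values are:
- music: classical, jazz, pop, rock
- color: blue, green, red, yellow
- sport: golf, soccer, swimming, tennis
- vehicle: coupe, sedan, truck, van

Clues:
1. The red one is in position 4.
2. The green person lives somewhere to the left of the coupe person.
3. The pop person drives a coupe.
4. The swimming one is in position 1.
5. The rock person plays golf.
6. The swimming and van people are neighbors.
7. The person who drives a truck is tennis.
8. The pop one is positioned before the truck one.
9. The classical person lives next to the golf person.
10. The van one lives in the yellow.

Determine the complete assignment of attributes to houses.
Solution:

House | Music | Color | Sport | Vehicle
---------------------------------------
  1   | classical | green | swimming | sedan
  2   | rock | yellow | golf | van
  3   | pop | blue | soccer | coupe
  4   | jazz | red | tennis | truck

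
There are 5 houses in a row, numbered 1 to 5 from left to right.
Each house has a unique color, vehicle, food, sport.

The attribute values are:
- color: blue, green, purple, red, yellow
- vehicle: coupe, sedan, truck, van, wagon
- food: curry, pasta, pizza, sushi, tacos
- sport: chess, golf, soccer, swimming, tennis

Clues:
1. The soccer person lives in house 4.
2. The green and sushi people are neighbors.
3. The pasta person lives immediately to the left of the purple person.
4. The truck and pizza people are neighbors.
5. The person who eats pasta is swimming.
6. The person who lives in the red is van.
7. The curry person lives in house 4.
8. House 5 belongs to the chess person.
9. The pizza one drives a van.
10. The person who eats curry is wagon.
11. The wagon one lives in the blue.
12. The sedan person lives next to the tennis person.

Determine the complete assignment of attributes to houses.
Solution:

House | Color | Vehicle | Food | Sport
--------------------------------------
  1   | green | sedan | pasta | swimming
  2   | purple | truck | sushi | tennis
  3   | red | van | pizza | golf
  4   | blue | wagon | curry | soccer
  5   | yellow | coupe | tacos | chess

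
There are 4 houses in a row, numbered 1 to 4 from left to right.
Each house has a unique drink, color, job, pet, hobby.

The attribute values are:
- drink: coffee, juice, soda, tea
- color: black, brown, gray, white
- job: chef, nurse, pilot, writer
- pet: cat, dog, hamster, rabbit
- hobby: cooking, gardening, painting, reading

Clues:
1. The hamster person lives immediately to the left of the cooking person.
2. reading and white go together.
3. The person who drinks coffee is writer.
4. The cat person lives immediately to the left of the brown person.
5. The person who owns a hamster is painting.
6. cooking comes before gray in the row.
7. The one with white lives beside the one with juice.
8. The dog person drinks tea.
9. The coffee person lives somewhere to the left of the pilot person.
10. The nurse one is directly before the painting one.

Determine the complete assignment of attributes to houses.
Solution:

House | Drink | Color | Job | Pet | Hobby
-----------------------------------------
  1   | soda | white | nurse | cat | reading
  2   | juice | brown | chef | hamster | painting
  3   | coffee | black | writer | rabbit | cooking
  4   | tea | gray | pilot | dog | gardening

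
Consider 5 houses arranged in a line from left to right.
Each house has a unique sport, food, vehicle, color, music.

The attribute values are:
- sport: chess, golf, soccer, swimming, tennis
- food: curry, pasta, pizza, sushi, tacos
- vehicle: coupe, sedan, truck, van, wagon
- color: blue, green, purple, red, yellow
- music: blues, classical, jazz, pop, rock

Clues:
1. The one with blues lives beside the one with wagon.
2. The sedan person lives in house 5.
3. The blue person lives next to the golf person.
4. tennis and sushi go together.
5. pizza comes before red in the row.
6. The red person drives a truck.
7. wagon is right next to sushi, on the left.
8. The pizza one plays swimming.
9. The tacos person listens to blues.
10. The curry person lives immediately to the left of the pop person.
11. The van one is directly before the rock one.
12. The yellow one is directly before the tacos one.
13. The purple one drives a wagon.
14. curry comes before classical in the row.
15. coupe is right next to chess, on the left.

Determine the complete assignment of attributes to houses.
Solution:

House | Sport | Food | Vehicle | Color | Music
----------------------------------------------
  1   | swimming | pizza | coupe | yellow | jazz
  2   | chess | tacos | van | blue | blues
  3   | golf | curry | wagon | purple | rock
  4   | tennis | sushi | truck | red | pop
  5   | soccer | pasta | sedan | green | classical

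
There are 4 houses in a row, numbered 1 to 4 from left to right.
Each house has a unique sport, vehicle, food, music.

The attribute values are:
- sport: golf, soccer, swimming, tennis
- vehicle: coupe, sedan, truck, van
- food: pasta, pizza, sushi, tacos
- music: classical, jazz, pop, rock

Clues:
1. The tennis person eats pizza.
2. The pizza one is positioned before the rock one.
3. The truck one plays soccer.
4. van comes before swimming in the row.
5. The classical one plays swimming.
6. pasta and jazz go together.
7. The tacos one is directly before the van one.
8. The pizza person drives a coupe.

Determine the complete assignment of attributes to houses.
Solution:

House | Sport | Vehicle | Food | Music
--------------------------------------
  1   | tennis | coupe | pizza | pop
  2   | soccer | truck | tacos | rock
  3   | golf | van | pasta | jazz
  4   | swimming | sedan | sushi | classical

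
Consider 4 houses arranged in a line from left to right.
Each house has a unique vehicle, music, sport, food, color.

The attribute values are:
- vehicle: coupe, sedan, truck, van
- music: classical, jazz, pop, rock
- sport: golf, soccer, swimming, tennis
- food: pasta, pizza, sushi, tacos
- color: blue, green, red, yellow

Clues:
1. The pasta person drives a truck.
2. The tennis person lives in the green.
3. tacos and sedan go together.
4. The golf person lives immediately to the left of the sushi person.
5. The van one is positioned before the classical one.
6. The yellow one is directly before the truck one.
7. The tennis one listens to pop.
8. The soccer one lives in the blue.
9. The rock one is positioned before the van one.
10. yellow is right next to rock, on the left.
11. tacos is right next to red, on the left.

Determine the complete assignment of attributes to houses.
Solution:

House | Vehicle | Music | Sport | Food | Color
----------------------------------------------
  1   | sedan | jazz | swimming | tacos | yellow
  2   | truck | rock | golf | pasta | red
  3   | van | pop | tennis | sushi | green
  4   | coupe | classical | soccer | pizza | blue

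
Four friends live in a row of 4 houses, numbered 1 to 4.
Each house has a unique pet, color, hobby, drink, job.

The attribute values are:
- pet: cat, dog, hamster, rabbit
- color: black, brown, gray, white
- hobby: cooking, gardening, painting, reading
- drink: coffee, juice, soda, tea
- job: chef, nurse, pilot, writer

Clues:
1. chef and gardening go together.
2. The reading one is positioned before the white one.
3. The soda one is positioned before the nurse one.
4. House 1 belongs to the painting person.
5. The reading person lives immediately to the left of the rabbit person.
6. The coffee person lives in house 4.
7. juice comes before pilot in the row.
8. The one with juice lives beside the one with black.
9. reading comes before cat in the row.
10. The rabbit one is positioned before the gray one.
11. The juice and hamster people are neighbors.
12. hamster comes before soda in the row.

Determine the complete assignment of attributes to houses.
Solution:

House | Pet | Color | Hobby | Drink | Job
-----------------------------------------
  1   | dog | brown | painting | juice | writer
  2   | hamster | black | reading | tea | pilot
  3   | rabbit | white | gardening | soda | chef
  4   | cat | gray | cooking | coffee | nurse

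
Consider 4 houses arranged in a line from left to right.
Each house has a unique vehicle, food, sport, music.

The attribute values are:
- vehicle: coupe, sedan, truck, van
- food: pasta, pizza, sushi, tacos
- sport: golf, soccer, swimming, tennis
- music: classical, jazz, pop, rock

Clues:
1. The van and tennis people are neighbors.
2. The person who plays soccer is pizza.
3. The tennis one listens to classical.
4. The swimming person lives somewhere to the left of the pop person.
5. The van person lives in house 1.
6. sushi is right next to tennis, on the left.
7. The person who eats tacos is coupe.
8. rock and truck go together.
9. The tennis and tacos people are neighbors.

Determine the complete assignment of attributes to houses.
Solution:

House | Vehicle | Food | Sport | Music
--------------------------------------
  1   | van | sushi | swimming | jazz
  2   | sedan | pasta | tennis | classical
  3   | coupe | tacos | golf | pop
  4   | truck | pizza | soccer | rock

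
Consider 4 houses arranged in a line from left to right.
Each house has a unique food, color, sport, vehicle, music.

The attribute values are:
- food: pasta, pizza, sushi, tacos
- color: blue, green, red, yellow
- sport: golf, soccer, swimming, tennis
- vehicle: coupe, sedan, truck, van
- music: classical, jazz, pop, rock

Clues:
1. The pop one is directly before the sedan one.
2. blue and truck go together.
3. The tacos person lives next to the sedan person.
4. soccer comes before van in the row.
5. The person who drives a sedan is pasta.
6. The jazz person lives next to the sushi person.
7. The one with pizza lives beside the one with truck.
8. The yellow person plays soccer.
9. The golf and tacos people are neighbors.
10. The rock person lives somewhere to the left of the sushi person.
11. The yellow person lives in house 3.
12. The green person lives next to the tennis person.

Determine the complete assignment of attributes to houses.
Solution:

House | Food | Color | Sport | Vehicle | Music
----------------------------------------------
  1   | pizza | green | golf | coupe | rock
  2   | tacos | blue | tennis | truck | pop
  3   | pasta | yellow | soccer | sedan | jazz
  4   | sushi | red | swimming | van | classical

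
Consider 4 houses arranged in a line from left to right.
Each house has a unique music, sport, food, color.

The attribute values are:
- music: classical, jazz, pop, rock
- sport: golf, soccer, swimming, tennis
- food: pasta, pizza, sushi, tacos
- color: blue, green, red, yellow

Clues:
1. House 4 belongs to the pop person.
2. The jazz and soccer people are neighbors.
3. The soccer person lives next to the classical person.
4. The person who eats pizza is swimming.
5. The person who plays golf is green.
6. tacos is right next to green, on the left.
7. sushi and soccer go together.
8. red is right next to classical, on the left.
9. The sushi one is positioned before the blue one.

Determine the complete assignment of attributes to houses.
Solution:

House | Music | Sport | Food | Color
------------------------------------
  1   | jazz | swimming | pizza | yellow
  2   | rock | soccer | sushi | red
  3   | classical | tennis | tacos | blue
  4   | pop | golf | pasta | green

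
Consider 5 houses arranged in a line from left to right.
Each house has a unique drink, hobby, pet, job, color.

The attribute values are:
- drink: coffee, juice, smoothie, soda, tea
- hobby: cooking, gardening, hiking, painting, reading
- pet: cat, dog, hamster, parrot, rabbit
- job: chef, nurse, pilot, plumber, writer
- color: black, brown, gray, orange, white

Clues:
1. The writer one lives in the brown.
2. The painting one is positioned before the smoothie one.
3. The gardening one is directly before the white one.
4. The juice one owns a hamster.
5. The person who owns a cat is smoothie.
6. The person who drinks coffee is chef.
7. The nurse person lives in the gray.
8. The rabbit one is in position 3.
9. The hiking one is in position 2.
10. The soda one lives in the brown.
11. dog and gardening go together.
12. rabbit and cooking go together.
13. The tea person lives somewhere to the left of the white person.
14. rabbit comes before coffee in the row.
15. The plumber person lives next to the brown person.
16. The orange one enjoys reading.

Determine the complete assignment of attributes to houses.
Solution:

House | Drink | Hobby | Pet | Job | Color
-----------------------------------------
  1   | tea | gardening | dog | nurse | gray
  2   | juice | hiking | hamster | plumber | white
  3   | soda | cooking | rabbit | writer | brown
  4   | coffee | painting | parrot | chef | black
  5   | smoothie | reading | cat | pilot | orange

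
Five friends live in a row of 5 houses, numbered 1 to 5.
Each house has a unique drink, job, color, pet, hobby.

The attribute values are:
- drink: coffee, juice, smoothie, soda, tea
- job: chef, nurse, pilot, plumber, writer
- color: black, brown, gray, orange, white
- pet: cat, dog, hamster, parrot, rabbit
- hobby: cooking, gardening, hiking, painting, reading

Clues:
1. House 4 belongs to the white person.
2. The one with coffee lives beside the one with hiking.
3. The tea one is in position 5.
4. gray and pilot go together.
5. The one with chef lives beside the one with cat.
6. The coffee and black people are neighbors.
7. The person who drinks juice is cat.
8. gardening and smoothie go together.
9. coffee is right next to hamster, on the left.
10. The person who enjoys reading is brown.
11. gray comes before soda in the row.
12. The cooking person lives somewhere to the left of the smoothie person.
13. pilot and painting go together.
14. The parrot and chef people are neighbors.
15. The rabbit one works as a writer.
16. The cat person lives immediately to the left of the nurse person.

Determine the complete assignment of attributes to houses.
Solution:

House | Drink | Job | Color | Pet | Hobby
-----------------------------------------
  1   | coffee | pilot | gray | parrot | painting
  2   | soda | chef | black | hamster | hiking
  3   | juice | plumber | orange | cat | cooking
  4   | smoothie | nurse | white | dog | gardening
  5   | tea | writer | brown | rabbit | reading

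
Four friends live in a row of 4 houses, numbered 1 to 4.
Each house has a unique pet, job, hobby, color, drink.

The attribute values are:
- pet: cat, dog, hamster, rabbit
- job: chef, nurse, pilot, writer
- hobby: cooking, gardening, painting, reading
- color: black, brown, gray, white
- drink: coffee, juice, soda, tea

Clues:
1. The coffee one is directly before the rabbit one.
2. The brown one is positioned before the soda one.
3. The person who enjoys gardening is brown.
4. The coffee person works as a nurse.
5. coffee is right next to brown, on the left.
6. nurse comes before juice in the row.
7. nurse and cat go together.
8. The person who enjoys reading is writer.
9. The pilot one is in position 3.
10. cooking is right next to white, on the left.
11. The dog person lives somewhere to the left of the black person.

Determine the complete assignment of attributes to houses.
Solution:

House | Pet | Job | Hobby | Color | Drink
-----------------------------------------
  1   | dog | chef | cooking | gray | tea
  2   | cat | nurse | painting | white | coffee
  3   | rabbit | pilot | gardening | brown | juice
  4   | hamster | writer | reading | black | soda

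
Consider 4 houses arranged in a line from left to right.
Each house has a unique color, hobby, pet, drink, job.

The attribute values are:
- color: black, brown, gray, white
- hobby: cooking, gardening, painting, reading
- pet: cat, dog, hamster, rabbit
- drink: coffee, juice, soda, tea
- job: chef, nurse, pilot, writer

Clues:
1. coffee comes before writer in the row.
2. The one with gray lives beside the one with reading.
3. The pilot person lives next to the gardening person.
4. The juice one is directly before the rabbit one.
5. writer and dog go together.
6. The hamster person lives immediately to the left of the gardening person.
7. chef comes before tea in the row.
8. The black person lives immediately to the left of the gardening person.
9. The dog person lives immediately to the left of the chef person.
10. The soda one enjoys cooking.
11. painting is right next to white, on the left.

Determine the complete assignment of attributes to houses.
Solution:

House | Color | Hobby | Pet | Drink | Job
-----------------------------------------
  1   | black | painting | hamster | coffee | pilot
  2   | white | gardening | dog | juice | writer
  3   | gray | cooking | rabbit | soda | chef
  4   | brown | reading | cat | tea | nurse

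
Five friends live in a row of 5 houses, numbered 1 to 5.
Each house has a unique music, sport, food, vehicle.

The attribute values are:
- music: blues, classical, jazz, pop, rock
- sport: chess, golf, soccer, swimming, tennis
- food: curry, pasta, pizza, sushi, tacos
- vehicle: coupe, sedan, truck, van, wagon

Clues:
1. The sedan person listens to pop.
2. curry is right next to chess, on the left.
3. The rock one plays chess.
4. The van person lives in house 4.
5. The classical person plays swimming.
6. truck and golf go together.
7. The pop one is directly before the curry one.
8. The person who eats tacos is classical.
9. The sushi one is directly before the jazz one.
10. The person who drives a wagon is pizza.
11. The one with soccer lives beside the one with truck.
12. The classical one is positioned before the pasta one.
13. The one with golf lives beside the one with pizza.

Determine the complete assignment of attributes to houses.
Solution:

House | Music | Sport | Food | Vehicle
--------------------------------------
  1   | pop | soccer | sushi | sedan
  2   | jazz | golf | curry | truck
  3   | rock | chess | pizza | wagon
  4   | classical | swimming | tacos | van
  5   | blues | tennis | pasta | coupe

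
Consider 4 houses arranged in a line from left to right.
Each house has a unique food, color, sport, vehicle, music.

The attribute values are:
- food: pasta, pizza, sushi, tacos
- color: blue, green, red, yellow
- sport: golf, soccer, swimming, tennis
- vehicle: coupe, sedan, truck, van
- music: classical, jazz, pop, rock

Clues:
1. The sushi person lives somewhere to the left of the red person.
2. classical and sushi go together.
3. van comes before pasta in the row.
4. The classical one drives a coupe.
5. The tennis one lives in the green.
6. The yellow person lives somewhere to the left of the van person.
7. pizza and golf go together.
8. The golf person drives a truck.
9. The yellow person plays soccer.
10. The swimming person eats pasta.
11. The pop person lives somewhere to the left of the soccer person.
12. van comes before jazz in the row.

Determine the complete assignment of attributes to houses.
Solution:

House | Food | Color | Sport | Vehicle | Music
----------------------------------------------
  1   | pizza | blue | golf | truck | pop
  2   | sushi | yellow | soccer | coupe | classical
  3   | tacos | green | tennis | van | rock
  4   | pasta | red | swimming | sedan | jazz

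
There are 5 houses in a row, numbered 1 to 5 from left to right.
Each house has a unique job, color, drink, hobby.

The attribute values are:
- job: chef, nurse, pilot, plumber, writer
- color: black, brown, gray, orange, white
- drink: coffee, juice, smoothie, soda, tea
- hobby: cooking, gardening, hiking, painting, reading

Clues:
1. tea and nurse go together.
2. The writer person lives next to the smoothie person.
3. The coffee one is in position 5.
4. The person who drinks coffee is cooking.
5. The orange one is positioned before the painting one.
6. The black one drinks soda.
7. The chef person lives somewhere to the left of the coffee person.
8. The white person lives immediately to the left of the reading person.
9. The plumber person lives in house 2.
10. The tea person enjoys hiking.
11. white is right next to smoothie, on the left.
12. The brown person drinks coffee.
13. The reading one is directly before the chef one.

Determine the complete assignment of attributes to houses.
Solution:

House | Job | Color | Drink | Hobby
-----------------------------------
  1   | writer | white | juice | gardening
  2   | plumber | orange | smoothie | reading
  3   | chef | black | soda | painting
  4   | nurse | gray | tea | hiking
  5   | pilot | brown | coffee | cooking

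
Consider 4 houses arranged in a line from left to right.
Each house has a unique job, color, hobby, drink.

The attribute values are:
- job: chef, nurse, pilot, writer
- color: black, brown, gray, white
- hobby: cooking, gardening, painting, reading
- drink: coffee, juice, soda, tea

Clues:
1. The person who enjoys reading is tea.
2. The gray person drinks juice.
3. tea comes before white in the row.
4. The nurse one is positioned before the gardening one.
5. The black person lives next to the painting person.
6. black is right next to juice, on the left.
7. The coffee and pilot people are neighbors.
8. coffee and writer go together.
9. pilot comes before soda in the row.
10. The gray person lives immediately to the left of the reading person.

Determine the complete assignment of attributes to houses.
Solution:

House | Job | Color | Hobby | Drink
-----------------------------------
  1   | writer | black | cooking | coffee
  2   | pilot | gray | painting | juice
  3   | nurse | brown | reading | tea
  4   | chef | white | gardening | soda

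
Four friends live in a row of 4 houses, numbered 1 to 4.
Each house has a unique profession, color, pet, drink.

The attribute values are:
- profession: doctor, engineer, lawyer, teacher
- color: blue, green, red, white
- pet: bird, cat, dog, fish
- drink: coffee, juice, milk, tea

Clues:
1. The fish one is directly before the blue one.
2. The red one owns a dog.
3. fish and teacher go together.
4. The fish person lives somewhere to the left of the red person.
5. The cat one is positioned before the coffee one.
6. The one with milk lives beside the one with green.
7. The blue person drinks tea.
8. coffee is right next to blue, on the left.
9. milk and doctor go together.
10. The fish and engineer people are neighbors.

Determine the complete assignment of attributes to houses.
Solution:

House | Profession | Color | Pet | Drink
----------------------------------------
  1   | doctor | white | cat | milk
  2   | teacher | green | fish | coffee
  3   | engineer | blue | bird | tea
  4   | lawyer | red | dog | juice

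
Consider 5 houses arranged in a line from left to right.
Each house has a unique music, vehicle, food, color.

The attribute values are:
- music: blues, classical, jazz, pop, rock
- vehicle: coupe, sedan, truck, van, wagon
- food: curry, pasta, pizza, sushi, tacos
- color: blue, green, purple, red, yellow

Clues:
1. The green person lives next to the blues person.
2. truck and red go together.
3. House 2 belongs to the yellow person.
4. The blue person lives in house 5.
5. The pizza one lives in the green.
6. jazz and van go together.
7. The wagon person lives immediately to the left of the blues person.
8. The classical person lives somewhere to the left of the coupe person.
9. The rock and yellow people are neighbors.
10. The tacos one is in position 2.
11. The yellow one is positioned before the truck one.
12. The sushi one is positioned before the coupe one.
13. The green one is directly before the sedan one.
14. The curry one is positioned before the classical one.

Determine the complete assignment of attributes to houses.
Solution:

House | Music | Vehicle | Food | Color
--------------------------------------
  1   | rock | wagon | pizza | green
  2   | blues | sedan | tacos | yellow
  3   | jazz | van | curry | purple
  4   | classical | truck | sushi | red
  5   | pop | coupe | pasta | blue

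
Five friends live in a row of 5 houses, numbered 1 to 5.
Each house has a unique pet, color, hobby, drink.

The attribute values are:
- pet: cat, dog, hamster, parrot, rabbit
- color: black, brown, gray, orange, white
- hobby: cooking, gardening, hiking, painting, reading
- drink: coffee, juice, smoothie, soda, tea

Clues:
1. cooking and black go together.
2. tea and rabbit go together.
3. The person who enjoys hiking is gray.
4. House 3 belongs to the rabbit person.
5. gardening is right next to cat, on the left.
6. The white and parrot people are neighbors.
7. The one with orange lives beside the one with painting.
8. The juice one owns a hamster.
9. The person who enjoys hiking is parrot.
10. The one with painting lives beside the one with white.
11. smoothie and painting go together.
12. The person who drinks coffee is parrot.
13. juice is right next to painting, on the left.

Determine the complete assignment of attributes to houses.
Solution:

House | Pet | Color | Hobby | Drink
-----------------------------------
  1   | hamster | orange | gardening | juice
  2   | cat | brown | painting | smoothie
  3   | rabbit | white | reading | tea
  4   | parrot | gray | hiking | coffee
  5   | dog | black | cooking | soda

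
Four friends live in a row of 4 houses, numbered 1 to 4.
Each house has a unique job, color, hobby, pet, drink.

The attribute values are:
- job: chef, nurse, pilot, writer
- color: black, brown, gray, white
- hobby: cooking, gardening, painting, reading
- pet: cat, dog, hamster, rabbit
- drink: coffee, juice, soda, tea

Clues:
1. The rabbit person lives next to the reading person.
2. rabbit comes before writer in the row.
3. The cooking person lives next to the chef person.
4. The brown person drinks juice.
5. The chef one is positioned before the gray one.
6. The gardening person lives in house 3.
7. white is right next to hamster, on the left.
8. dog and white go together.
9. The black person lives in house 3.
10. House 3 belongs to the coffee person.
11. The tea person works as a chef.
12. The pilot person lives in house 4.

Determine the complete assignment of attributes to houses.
Solution:

House | Job | Color | Hobby | Pet | Drink
-----------------------------------------
  1   | nurse | brown | cooking | rabbit | juice
  2   | chef | white | reading | dog | tea
  3   | writer | black | gardening | hamster | coffee
  4   | pilot | gray | painting | cat | soda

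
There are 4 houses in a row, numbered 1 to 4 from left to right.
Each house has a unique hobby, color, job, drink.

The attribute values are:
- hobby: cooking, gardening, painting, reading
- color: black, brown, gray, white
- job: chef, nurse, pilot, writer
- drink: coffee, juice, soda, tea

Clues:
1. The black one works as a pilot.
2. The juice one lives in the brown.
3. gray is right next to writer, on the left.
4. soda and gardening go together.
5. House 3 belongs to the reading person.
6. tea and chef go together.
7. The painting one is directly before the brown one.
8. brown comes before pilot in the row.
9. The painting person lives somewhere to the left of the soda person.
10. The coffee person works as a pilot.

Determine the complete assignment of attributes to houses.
Solution:

House | Hobby | Color | Job | Drink
-----------------------------------
  1   | painting | gray | chef | tea
  2   | cooking | brown | writer | juice
  3   | reading | black | pilot | coffee
  4   | gardening | white | nurse | soda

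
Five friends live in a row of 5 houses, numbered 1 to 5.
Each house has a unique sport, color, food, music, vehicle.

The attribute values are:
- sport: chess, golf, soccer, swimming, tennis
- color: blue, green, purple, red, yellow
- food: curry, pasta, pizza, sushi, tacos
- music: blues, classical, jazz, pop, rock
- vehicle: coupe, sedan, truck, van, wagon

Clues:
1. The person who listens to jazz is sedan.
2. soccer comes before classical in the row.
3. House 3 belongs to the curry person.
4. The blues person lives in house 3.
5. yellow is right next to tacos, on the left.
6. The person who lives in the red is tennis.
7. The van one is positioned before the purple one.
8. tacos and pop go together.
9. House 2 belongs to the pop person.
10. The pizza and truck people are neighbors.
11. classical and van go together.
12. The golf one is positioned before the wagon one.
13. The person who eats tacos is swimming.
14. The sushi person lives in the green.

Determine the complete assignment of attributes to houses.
Solution:

House | Sport | Color | Food | Music | Vehicle
----------------------------------------------
  1   | soccer | yellow | pizza | jazz | sedan
  2   | swimming | blue | tacos | pop | truck
  3   | tennis | red | curry | blues | coupe
  4   | golf | green | sushi | classical | van
  5   | chess | purple | pasta | rock | wagon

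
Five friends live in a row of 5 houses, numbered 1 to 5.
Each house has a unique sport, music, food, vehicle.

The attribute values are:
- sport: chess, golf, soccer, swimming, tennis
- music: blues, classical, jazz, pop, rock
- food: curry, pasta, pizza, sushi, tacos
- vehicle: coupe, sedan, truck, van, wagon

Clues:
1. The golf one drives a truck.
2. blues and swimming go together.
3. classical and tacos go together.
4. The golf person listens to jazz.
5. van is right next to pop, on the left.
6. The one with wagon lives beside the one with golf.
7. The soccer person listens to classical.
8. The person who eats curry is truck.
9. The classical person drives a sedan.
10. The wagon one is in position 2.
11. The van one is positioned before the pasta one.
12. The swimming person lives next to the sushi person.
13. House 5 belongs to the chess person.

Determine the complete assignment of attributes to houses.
Solution:

House | Sport | Music | Food | Vehicle
--------------------------------------
  1   | swimming | blues | pizza | van
  2   | tennis | pop | sushi | wagon
  3   | golf | jazz | curry | truck
  4   | soccer | classical | tacos | sedan
  5   | chess | rock | pasta | coupe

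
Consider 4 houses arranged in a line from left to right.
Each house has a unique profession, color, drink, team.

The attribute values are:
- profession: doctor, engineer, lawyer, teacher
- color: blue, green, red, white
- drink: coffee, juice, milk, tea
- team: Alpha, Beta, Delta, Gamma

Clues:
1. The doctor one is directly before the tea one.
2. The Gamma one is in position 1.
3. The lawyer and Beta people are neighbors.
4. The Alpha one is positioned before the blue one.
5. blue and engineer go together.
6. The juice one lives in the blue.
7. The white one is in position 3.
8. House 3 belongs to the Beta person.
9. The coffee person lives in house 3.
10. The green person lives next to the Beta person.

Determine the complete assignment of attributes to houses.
Solution:

House | Profession | Color | Drink | Team
-----------------------------------------
  1   | doctor | red | milk | Gamma
  2   | lawyer | green | tea | Alpha
  3   | teacher | white | coffee | Beta
  4   | engineer | blue | juice | Delta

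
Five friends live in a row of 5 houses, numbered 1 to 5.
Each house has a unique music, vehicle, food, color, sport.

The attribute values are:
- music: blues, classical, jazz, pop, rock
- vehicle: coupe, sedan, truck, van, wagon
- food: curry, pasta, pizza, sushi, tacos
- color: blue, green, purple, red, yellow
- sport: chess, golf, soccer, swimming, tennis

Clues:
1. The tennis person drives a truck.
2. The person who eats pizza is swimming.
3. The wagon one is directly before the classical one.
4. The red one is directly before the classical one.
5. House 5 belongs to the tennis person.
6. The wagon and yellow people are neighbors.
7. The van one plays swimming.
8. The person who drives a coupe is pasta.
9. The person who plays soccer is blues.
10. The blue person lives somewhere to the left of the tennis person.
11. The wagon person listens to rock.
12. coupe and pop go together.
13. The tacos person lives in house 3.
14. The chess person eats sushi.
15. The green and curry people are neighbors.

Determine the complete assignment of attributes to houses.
Solution:

House | Music | Vehicle | Food | Color | Sport
----------------------------------------------
  1   | rock | wagon | sushi | red | chess
  2   | classical | van | pizza | yellow | swimming
  3   | blues | sedan | tacos | blue | soccer
  4   | pop | coupe | pasta | green | golf
  5   | jazz | truck | curry | purple | tennis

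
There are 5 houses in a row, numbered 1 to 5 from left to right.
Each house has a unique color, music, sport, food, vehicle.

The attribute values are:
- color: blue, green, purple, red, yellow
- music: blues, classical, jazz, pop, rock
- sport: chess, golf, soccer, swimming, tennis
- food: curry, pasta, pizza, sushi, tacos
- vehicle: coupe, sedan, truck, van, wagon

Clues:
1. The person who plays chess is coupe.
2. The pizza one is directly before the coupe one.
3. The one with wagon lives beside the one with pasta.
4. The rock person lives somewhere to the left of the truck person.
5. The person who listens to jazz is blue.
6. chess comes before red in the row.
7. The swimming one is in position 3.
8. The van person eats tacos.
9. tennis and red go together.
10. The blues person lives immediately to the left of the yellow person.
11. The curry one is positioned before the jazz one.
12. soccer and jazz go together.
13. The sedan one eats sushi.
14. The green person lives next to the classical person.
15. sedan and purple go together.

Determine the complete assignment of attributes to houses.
Solution:

House | Color | Music | Sport | Food | Vehicle
----------------------------------------------
  1   | green | blues | golf | pizza | wagon
  2   | yellow | classical | chess | pasta | coupe
  3   | purple | rock | swimming | sushi | sedan
  4   | red | pop | tennis | curry | truck
  5   | blue | jazz | soccer | tacos | van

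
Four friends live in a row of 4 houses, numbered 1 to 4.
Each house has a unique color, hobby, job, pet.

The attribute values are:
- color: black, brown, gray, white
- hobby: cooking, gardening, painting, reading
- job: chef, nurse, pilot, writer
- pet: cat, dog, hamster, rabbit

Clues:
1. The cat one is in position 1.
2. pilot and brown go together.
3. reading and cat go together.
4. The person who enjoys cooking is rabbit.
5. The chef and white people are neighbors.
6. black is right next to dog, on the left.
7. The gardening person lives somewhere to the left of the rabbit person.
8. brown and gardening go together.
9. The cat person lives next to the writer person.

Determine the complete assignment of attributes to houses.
Solution:

House | Color | Hobby | Job | Pet
---------------------------------
  1   | black | reading | chef | cat
  2   | white | painting | writer | dog
  3   | brown | gardening | pilot | hamster
  4   | gray | cooking | nurse | rabbit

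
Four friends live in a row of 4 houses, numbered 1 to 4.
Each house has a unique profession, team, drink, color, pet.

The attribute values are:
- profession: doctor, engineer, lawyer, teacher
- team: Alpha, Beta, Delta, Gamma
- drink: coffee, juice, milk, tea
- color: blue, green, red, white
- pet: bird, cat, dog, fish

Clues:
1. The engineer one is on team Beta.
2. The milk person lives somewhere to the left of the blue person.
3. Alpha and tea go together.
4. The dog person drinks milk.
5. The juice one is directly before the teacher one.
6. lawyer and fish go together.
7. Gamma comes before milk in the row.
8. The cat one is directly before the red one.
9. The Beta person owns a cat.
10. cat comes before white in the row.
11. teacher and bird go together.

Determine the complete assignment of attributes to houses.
Solution:

House | Profession | Team | Drink | Color | Pet
-----------------------------------------------
  1   | engineer | Beta | juice | green | cat
  2   | teacher | Gamma | coffee | red | bird
  3   | doctor | Delta | milk | white | dog
  4   | lawyer | Alpha | tea | blue | fish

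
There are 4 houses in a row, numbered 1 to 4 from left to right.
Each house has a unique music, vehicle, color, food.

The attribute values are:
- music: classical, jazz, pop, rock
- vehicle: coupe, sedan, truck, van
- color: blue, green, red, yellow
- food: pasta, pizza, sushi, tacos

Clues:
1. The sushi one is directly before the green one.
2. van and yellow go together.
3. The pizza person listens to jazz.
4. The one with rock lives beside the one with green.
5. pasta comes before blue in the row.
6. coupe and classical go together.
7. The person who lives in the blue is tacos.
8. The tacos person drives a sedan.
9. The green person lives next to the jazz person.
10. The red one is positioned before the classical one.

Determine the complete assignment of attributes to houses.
Solution:

House | Music | Vehicle | Color | Food
--------------------------------------
  1   | rock | truck | red | sushi
  2   | classical | coupe | green | pasta
  3   | jazz | van | yellow | pizza
  4   | pop | sedan | blue | tacos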